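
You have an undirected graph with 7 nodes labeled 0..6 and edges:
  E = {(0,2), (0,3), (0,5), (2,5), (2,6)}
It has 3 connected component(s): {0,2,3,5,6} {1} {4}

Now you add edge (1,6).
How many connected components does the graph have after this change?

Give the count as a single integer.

Answer: 2

Derivation:
Initial component count: 3
Add (1,6): merges two components. Count decreases: 3 -> 2.
New component count: 2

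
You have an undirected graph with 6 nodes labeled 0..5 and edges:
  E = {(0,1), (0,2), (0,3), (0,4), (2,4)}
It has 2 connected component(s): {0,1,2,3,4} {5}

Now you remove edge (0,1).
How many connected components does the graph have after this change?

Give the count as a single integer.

Answer: 3

Derivation:
Initial component count: 2
Remove (0,1): it was a bridge. Count increases: 2 -> 3.
  After removal, components: {0,2,3,4} {1} {5}
New component count: 3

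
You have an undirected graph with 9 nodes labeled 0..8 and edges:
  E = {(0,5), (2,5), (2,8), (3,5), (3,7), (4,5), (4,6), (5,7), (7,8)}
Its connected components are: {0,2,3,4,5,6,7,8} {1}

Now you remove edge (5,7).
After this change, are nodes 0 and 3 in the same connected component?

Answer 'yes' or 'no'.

Initial components: {0,2,3,4,5,6,7,8} {1}
Removing edge (5,7): not a bridge — component count unchanged at 2.
New components: {0,2,3,4,5,6,7,8} {1}
Are 0 and 3 in the same component? yes

Answer: yes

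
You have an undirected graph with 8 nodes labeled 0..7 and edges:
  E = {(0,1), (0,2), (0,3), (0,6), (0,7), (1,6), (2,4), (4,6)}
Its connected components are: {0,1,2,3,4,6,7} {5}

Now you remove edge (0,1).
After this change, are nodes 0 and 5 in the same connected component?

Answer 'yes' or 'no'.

Initial components: {0,1,2,3,4,6,7} {5}
Removing edge (0,1): not a bridge — component count unchanged at 2.
New components: {0,1,2,3,4,6,7} {5}
Are 0 and 5 in the same component? no

Answer: no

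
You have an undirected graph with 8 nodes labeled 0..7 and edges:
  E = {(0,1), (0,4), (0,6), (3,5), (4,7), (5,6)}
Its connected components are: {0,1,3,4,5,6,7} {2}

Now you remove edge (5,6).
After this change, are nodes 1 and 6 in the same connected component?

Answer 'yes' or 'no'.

Answer: yes

Derivation:
Initial components: {0,1,3,4,5,6,7} {2}
Removing edge (5,6): it was a bridge — component count 2 -> 3.
New components: {0,1,4,6,7} {2} {3,5}
Are 1 and 6 in the same component? yes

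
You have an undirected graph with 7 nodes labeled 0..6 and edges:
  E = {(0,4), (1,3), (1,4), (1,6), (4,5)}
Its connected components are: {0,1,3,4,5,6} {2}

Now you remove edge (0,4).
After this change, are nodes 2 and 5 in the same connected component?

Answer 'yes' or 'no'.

Answer: no

Derivation:
Initial components: {0,1,3,4,5,6} {2}
Removing edge (0,4): it was a bridge — component count 2 -> 3.
New components: {0} {1,3,4,5,6} {2}
Are 2 and 5 in the same component? no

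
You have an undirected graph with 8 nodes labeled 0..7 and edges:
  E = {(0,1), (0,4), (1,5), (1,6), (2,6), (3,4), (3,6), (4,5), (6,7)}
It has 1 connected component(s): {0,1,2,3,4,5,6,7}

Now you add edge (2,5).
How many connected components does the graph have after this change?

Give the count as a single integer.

Answer: 1

Derivation:
Initial component count: 1
Add (2,5): endpoints already in same component. Count unchanged: 1.
New component count: 1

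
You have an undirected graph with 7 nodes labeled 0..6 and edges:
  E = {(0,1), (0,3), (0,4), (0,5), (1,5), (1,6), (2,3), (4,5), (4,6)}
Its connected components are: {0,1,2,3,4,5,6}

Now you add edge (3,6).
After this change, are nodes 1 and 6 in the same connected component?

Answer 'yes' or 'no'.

Answer: yes

Derivation:
Initial components: {0,1,2,3,4,5,6}
Adding edge (3,6): both already in same component {0,1,2,3,4,5,6}. No change.
New components: {0,1,2,3,4,5,6}
Are 1 and 6 in the same component? yes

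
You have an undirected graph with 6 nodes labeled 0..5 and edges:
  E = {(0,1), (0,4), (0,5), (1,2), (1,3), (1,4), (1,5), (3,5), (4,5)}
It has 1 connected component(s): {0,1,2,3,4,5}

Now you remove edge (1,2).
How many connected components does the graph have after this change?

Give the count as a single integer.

Initial component count: 1
Remove (1,2): it was a bridge. Count increases: 1 -> 2.
  After removal, components: {0,1,3,4,5} {2}
New component count: 2

Answer: 2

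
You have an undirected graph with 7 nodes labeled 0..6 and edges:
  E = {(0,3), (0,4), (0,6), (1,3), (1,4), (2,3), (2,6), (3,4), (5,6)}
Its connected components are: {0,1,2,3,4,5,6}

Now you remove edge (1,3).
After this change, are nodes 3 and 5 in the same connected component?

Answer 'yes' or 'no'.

Initial components: {0,1,2,3,4,5,6}
Removing edge (1,3): not a bridge — component count unchanged at 1.
New components: {0,1,2,3,4,5,6}
Are 3 and 5 in the same component? yes

Answer: yes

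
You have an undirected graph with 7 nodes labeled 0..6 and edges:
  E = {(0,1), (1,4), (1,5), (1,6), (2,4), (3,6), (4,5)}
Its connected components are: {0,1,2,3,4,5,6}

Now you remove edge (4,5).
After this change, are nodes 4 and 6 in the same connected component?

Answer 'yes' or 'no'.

Answer: yes

Derivation:
Initial components: {0,1,2,3,4,5,6}
Removing edge (4,5): not a bridge — component count unchanged at 1.
New components: {0,1,2,3,4,5,6}
Are 4 and 6 in the same component? yes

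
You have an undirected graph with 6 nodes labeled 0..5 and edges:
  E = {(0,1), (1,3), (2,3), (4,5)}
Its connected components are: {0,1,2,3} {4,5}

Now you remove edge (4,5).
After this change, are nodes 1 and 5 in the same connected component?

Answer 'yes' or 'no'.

Initial components: {0,1,2,3} {4,5}
Removing edge (4,5): it was a bridge — component count 2 -> 3.
New components: {0,1,2,3} {4} {5}
Are 1 and 5 in the same component? no

Answer: no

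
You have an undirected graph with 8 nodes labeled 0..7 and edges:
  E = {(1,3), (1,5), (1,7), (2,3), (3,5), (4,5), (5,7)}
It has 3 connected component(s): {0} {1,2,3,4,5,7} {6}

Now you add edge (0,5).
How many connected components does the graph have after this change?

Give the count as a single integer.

Answer: 2

Derivation:
Initial component count: 3
Add (0,5): merges two components. Count decreases: 3 -> 2.
New component count: 2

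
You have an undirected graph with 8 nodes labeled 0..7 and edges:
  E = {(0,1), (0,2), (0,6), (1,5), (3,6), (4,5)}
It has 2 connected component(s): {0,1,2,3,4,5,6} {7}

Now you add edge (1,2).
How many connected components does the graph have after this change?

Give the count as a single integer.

Initial component count: 2
Add (1,2): endpoints already in same component. Count unchanged: 2.
New component count: 2

Answer: 2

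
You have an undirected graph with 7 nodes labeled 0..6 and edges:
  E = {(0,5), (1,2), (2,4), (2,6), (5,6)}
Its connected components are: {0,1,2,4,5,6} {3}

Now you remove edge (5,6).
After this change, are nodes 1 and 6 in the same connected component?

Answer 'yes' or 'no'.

Initial components: {0,1,2,4,5,6} {3}
Removing edge (5,6): it was a bridge — component count 2 -> 3.
New components: {0,5} {1,2,4,6} {3}
Are 1 and 6 in the same component? yes

Answer: yes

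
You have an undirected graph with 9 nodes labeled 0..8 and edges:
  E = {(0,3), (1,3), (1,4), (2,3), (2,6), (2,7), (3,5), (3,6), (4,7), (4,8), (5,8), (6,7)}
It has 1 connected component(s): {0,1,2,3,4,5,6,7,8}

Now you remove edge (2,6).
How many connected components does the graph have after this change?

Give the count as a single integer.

Initial component count: 1
Remove (2,6): not a bridge. Count unchanged: 1.
  After removal, components: {0,1,2,3,4,5,6,7,8}
New component count: 1

Answer: 1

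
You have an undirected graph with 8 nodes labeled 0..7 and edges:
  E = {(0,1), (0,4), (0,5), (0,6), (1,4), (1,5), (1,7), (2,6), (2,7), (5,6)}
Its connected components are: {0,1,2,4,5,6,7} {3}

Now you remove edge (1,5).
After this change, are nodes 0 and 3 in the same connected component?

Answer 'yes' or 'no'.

Initial components: {0,1,2,4,5,6,7} {3}
Removing edge (1,5): not a bridge — component count unchanged at 2.
New components: {0,1,2,4,5,6,7} {3}
Are 0 and 3 in the same component? no

Answer: no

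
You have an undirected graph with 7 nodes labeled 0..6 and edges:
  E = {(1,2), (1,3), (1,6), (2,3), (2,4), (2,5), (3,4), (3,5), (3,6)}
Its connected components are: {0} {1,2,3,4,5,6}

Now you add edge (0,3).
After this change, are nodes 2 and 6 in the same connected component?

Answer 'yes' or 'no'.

Answer: yes

Derivation:
Initial components: {0} {1,2,3,4,5,6}
Adding edge (0,3): merges {0} and {1,2,3,4,5,6}.
New components: {0,1,2,3,4,5,6}
Are 2 and 6 in the same component? yes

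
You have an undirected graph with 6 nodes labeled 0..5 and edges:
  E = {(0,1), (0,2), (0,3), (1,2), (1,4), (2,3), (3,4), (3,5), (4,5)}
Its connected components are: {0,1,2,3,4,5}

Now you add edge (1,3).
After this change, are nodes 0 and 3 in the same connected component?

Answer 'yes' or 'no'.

Initial components: {0,1,2,3,4,5}
Adding edge (1,3): both already in same component {0,1,2,3,4,5}. No change.
New components: {0,1,2,3,4,5}
Are 0 and 3 in the same component? yes

Answer: yes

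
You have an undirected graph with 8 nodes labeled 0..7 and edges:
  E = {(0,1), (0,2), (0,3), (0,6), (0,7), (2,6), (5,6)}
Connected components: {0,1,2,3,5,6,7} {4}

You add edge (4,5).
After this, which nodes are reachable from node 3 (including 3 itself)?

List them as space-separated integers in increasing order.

Before: nodes reachable from 3: {0,1,2,3,5,6,7}
Adding (4,5): merges 3's component with another. Reachability grows.
After: nodes reachable from 3: {0,1,2,3,4,5,6,7}

Answer: 0 1 2 3 4 5 6 7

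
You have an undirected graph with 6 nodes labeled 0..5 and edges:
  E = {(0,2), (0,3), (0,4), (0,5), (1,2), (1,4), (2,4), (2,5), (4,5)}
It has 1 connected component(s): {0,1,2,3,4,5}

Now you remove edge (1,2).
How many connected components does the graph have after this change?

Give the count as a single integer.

Initial component count: 1
Remove (1,2): not a bridge. Count unchanged: 1.
  After removal, components: {0,1,2,3,4,5}
New component count: 1

Answer: 1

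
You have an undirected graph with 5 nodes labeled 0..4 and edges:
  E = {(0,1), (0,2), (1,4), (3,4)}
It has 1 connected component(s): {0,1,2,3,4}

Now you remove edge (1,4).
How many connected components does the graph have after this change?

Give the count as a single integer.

Initial component count: 1
Remove (1,4): it was a bridge. Count increases: 1 -> 2.
  After removal, components: {0,1,2} {3,4}
New component count: 2

Answer: 2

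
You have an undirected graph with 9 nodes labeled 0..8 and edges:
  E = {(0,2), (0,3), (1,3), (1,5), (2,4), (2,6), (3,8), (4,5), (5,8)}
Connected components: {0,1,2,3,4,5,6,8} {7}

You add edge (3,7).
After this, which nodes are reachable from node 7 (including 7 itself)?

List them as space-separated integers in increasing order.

Before: nodes reachable from 7: {7}
Adding (3,7): merges 7's component with another. Reachability grows.
After: nodes reachable from 7: {0,1,2,3,4,5,6,7,8}

Answer: 0 1 2 3 4 5 6 7 8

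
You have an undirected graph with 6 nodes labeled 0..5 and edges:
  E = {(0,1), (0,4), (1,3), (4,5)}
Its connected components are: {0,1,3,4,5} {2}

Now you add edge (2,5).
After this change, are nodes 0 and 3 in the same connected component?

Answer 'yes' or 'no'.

Initial components: {0,1,3,4,5} {2}
Adding edge (2,5): merges {2} and {0,1,3,4,5}.
New components: {0,1,2,3,4,5}
Are 0 and 3 in the same component? yes

Answer: yes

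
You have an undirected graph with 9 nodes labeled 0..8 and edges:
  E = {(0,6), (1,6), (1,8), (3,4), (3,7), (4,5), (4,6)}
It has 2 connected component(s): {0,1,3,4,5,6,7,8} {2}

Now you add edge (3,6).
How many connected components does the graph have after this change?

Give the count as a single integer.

Initial component count: 2
Add (3,6): endpoints already in same component. Count unchanged: 2.
New component count: 2

Answer: 2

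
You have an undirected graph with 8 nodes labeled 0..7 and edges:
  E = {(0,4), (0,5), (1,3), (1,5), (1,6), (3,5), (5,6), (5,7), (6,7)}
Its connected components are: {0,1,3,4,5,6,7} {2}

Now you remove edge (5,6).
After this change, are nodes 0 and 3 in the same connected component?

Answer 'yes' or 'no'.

Initial components: {0,1,3,4,5,6,7} {2}
Removing edge (5,6): not a bridge — component count unchanged at 2.
New components: {0,1,3,4,5,6,7} {2}
Are 0 and 3 in the same component? yes

Answer: yes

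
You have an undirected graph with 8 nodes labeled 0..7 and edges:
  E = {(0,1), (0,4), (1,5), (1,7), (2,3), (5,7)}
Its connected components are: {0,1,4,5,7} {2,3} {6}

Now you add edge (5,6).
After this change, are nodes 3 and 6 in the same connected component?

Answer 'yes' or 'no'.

Initial components: {0,1,4,5,7} {2,3} {6}
Adding edge (5,6): merges {0,1,4,5,7} and {6}.
New components: {0,1,4,5,6,7} {2,3}
Are 3 and 6 in the same component? no

Answer: no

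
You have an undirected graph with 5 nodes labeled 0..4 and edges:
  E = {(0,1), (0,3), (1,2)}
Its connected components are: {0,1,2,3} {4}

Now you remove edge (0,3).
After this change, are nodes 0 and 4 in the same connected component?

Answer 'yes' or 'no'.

Answer: no

Derivation:
Initial components: {0,1,2,3} {4}
Removing edge (0,3): it was a bridge — component count 2 -> 3.
New components: {0,1,2} {3} {4}
Are 0 and 4 in the same component? no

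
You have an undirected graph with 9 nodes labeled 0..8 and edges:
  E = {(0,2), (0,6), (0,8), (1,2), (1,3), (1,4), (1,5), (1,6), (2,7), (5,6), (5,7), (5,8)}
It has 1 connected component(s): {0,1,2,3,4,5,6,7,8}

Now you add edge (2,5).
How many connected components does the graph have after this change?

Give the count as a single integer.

Answer: 1

Derivation:
Initial component count: 1
Add (2,5): endpoints already in same component. Count unchanged: 1.
New component count: 1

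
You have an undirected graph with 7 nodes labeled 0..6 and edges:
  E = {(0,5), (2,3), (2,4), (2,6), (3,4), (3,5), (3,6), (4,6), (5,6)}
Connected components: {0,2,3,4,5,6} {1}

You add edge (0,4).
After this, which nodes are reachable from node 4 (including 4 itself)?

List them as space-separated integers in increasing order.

Answer: 0 2 3 4 5 6

Derivation:
Before: nodes reachable from 4: {0,2,3,4,5,6}
Adding (0,4): both endpoints already in same component. Reachability from 4 unchanged.
After: nodes reachable from 4: {0,2,3,4,5,6}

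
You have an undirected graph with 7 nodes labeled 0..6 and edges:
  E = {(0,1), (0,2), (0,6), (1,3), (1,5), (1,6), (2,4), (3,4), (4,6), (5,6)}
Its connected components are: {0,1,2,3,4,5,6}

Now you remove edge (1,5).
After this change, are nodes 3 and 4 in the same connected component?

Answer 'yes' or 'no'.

Answer: yes

Derivation:
Initial components: {0,1,2,3,4,5,6}
Removing edge (1,5): not a bridge — component count unchanged at 1.
New components: {0,1,2,3,4,5,6}
Are 3 and 4 in the same component? yes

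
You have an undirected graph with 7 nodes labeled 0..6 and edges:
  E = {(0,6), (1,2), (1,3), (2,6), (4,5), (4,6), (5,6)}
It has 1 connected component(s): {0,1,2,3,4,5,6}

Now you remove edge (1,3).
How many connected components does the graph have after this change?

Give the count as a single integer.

Answer: 2

Derivation:
Initial component count: 1
Remove (1,3): it was a bridge. Count increases: 1 -> 2.
  After removal, components: {0,1,2,4,5,6} {3}
New component count: 2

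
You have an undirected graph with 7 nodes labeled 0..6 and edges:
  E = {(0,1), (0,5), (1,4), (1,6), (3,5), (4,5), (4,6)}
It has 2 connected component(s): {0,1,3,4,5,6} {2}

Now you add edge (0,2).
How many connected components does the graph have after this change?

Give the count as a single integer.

Answer: 1

Derivation:
Initial component count: 2
Add (0,2): merges two components. Count decreases: 2 -> 1.
New component count: 1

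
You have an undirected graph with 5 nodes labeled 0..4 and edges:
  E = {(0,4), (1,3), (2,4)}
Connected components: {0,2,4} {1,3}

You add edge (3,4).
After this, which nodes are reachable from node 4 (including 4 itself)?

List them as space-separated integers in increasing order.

Before: nodes reachable from 4: {0,2,4}
Adding (3,4): merges 4's component with another. Reachability grows.
After: nodes reachable from 4: {0,1,2,3,4}

Answer: 0 1 2 3 4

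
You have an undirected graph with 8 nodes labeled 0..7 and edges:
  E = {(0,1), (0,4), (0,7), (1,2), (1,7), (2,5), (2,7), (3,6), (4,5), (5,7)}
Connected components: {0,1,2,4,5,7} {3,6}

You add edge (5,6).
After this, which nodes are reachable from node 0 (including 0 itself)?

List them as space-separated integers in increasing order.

Answer: 0 1 2 3 4 5 6 7

Derivation:
Before: nodes reachable from 0: {0,1,2,4,5,7}
Adding (5,6): merges 0's component with another. Reachability grows.
After: nodes reachable from 0: {0,1,2,3,4,5,6,7}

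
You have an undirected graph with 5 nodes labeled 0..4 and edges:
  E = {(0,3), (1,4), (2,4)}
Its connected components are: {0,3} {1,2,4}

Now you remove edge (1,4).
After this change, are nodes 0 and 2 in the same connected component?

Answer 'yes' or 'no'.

Answer: no

Derivation:
Initial components: {0,3} {1,2,4}
Removing edge (1,4): it was a bridge — component count 2 -> 3.
New components: {0,3} {1} {2,4}
Are 0 and 2 in the same component? no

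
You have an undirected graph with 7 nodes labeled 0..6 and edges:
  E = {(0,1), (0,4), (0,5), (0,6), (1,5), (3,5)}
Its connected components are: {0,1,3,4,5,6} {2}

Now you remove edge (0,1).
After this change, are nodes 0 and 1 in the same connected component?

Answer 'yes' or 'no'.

Initial components: {0,1,3,4,5,6} {2}
Removing edge (0,1): not a bridge — component count unchanged at 2.
New components: {0,1,3,4,5,6} {2}
Are 0 and 1 in the same component? yes

Answer: yes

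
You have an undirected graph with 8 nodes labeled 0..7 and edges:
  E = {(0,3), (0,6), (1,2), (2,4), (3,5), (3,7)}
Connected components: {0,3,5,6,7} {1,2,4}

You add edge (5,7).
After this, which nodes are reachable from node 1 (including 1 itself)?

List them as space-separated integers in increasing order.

Before: nodes reachable from 1: {1,2,4}
Adding (5,7): both endpoints already in same component. Reachability from 1 unchanged.
After: nodes reachable from 1: {1,2,4}

Answer: 1 2 4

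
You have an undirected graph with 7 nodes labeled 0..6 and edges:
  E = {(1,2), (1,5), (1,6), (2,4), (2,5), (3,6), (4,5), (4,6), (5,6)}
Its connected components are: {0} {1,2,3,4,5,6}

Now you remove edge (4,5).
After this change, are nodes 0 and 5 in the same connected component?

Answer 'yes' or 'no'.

Initial components: {0} {1,2,3,4,5,6}
Removing edge (4,5): not a bridge — component count unchanged at 2.
New components: {0} {1,2,3,4,5,6}
Are 0 and 5 in the same component? no

Answer: no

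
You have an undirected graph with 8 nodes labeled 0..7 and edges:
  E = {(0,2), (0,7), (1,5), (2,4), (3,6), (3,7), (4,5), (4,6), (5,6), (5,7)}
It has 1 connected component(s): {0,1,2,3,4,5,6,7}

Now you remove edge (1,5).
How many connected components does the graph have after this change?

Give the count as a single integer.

Answer: 2

Derivation:
Initial component count: 1
Remove (1,5): it was a bridge. Count increases: 1 -> 2.
  After removal, components: {0,2,3,4,5,6,7} {1}
New component count: 2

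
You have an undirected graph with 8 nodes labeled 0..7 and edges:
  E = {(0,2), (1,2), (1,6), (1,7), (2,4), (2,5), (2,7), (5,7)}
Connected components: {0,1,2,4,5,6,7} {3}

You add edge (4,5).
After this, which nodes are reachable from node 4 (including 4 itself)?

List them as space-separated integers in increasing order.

Answer: 0 1 2 4 5 6 7

Derivation:
Before: nodes reachable from 4: {0,1,2,4,5,6,7}
Adding (4,5): both endpoints already in same component. Reachability from 4 unchanged.
After: nodes reachable from 4: {0,1,2,4,5,6,7}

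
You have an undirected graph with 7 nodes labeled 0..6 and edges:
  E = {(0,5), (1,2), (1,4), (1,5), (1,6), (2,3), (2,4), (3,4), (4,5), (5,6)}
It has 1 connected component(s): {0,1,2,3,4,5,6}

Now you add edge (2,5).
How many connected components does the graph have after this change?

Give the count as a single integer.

Initial component count: 1
Add (2,5): endpoints already in same component. Count unchanged: 1.
New component count: 1

Answer: 1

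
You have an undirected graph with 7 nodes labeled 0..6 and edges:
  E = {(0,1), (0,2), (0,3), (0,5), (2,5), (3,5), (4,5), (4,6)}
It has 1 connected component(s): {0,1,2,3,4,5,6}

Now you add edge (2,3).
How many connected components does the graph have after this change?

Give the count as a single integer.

Initial component count: 1
Add (2,3): endpoints already in same component. Count unchanged: 1.
New component count: 1

Answer: 1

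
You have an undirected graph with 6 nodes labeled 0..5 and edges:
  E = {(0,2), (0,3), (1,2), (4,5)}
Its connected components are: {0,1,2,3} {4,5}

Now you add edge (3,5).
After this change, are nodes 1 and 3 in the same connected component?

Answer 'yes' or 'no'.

Initial components: {0,1,2,3} {4,5}
Adding edge (3,5): merges {0,1,2,3} and {4,5}.
New components: {0,1,2,3,4,5}
Are 1 and 3 in the same component? yes

Answer: yes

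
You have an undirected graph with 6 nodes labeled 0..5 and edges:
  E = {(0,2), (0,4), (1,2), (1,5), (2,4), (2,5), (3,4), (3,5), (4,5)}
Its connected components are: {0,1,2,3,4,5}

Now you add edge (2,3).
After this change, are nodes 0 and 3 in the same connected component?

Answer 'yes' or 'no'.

Initial components: {0,1,2,3,4,5}
Adding edge (2,3): both already in same component {0,1,2,3,4,5}. No change.
New components: {0,1,2,3,4,5}
Are 0 and 3 in the same component? yes

Answer: yes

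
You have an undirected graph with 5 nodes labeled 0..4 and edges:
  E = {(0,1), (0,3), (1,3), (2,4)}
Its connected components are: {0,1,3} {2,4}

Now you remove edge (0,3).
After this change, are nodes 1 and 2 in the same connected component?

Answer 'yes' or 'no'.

Initial components: {0,1,3} {2,4}
Removing edge (0,3): not a bridge — component count unchanged at 2.
New components: {0,1,3} {2,4}
Are 1 and 2 in the same component? no

Answer: no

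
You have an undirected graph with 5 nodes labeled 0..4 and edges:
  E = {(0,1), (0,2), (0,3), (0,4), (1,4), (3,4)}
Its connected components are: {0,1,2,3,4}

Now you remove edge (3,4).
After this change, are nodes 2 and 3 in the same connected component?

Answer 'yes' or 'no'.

Answer: yes

Derivation:
Initial components: {0,1,2,3,4}
Removing edge (3,4): not a bridge — component count unchanged at 1.
New components: {0,1,2,3,4}
Are 2 and 3 in the same component? yes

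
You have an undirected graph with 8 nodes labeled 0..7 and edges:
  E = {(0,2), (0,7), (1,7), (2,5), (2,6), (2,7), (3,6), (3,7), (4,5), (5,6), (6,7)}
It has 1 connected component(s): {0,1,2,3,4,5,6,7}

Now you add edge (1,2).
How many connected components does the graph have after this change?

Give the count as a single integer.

Initial component count: 1
Add (1,2): endpoints already in same component. Count unchanged: 1.
New component count: 1

Answer: 1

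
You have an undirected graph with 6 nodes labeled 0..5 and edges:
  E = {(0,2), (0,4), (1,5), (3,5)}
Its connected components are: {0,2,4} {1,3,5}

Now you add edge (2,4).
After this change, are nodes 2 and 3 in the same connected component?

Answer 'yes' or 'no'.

Answer: no

Derivation:
Initial components: {0,2,4} {1,3,5}
Adding edge (2,4): both already in same component {0,2,4}. No change.
New components: {0,2,4} {1,3,5}
Are 2 and 3 in the same component? no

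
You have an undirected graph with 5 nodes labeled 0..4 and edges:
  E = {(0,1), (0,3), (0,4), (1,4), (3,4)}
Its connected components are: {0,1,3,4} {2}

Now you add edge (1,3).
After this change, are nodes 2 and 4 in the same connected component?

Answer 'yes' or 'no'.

Answer: no

Derivation:
Initial components: {0,1,3,4} {2}
Adding edge (1,3): both already in same component {0,1,3,4}. No change.
New components: {0,1,3,4} {2}
Are 2 and 4 in the same component? no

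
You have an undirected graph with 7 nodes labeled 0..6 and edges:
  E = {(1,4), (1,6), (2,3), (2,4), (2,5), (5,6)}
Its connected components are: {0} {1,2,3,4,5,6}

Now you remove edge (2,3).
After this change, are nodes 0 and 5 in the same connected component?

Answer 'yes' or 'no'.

Initial components: {0} {1,2,3,4,5,6}
Removing edge (2,3): it was a bridge — component count 2 -> 3.
New components: {0} {1,2,4,5,6} {3}
Are 0 and 5 in the same component? no

Answer: no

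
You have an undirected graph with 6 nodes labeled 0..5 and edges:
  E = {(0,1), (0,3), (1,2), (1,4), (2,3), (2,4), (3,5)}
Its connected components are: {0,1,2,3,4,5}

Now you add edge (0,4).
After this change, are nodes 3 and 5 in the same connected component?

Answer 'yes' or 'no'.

Answer: yes

Derivation:
Initial components: {0,1,2,3,4,5}
Adding edge (0,4): both already in same component {0,1,2,3,4,5}. No change.
New components: {0,1,2,3,4,5}
Are 3 and 5 in the same component? yes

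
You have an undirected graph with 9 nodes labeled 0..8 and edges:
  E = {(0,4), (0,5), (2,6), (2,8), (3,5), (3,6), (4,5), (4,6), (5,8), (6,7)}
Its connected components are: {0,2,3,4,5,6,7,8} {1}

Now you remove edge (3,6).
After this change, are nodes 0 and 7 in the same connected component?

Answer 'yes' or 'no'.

Initial components: {0,2,3,4,5,6,7,8} {1}
Removing edge (3,6): not a bridge — component count unchanged at 2.
New components: {0,2,3,4,5,6,7,8} {1}
Are 0 and 7 in the same component? yes

Answer: yes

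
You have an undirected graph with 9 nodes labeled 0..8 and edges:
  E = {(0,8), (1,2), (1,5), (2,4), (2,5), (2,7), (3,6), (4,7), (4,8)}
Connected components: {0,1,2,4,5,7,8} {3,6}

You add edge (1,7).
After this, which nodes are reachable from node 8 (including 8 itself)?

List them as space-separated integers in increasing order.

Before: nodes reachable from 8: {0,1,2,4,5,7,8}
Adding (1,7): both endpoints already in same component. Reachability from 8 unchanged.
After: nodes reachable from 8: {0,1,2,4,5,7,8}

Answer: 0 1 2 4 5 7 8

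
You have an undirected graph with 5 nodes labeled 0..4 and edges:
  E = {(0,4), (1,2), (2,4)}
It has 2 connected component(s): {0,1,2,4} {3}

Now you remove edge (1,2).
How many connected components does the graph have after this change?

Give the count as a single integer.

Answer: 3

Derivation:
Initial component count: 2
Remove (1,2): it was a bridge. Count increases: 2 -> 3.
  After removal, components: {0,2,4} {1} {3}
New component count: 3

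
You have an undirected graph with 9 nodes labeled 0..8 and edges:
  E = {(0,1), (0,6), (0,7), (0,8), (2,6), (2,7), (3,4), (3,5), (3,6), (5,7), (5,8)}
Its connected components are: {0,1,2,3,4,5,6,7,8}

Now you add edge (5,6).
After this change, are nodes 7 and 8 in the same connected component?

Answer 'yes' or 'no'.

Answer: yes

Derivation:
Initial components: {0,1,2,3,4,5,6,7,8}
Adding edge (5,6): both already in same component {0,1,2,3,4,5,6,7,8}. No change.
New components: {0,1,2,3,4,5,6,7,8}
Are 7 and 8 in the same component? yes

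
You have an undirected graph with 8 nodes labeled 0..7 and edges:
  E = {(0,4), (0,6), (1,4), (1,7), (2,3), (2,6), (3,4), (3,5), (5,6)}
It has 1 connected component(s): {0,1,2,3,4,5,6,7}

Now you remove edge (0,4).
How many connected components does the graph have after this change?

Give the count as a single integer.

Initial component count: 1
Remove (0,4): not a bridge. Count unchanged: 1.
  After removal, components: {0,1,2,3,4,5,6,7}
New component count: 1

Answer: 1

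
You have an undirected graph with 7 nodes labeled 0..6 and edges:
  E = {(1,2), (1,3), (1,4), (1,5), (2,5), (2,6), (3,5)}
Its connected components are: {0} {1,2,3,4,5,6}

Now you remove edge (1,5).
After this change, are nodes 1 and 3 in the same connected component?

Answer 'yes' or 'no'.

Answer: yes

Derivation:
Initial components: {0} {1,2,3,4,5,6}
Removing edge (1,5): not a bridge — component count unchanged at 2.
New components: {0} {1,2,3,4,5,6}
Are 1 and 3 in the same component? yes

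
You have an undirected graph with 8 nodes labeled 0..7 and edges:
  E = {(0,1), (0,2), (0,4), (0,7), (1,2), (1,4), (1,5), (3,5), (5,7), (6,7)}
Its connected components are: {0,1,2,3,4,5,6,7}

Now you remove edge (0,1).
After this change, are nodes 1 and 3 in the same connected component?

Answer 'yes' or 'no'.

Answer: yes

Derivation:
Initial components: {0,1,2,3,4,5,6,7}
Removing edge (0,1): not a bridge — component count unchanged at 1.
New components: {0,1,2,3,4,5,6,7}
Are 1 and 3 in the same component? yes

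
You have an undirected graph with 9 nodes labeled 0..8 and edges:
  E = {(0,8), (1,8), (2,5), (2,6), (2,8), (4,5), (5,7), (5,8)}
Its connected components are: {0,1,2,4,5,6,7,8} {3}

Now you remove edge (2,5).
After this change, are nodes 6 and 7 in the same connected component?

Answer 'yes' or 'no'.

Answer: yes

Derivation:
Initial components: {0,1,2,4,5,6,7,8} {3}
Removing edge (2,5): not a bridge — component count unchanged at 2.
New components: {0,1,2,4,5,6,7,8} {3}
Are 6 and 7 in the same component? yes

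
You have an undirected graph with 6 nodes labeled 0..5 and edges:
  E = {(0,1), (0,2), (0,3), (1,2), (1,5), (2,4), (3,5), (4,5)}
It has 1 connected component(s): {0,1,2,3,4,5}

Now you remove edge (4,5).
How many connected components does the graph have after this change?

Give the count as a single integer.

Answer: 1

Derivation:
Initial component count: 1
Remove (4,5): not a bridge. Count unchanged: 1.
  After removal, components: {0,1,2,3,4,5}
New component count: 1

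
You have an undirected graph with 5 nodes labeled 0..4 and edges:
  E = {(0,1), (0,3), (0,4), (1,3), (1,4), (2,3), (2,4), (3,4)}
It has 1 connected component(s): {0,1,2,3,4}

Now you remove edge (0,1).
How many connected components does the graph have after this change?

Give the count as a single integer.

Answer: 1

Derivation:
Initial component count: 1
Remove (0,1): not a bridge. Count unchanged: 1.
  After removal, components: {0,1,2,3,4}
New component count: 1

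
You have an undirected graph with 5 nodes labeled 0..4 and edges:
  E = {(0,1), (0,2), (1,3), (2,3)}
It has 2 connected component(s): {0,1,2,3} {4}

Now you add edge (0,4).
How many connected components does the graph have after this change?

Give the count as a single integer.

Answer: 1

Derivation:
Initial component count: 2
Add (0,4): merges two components. Count decreases: 2 -> 1.
New component count: 1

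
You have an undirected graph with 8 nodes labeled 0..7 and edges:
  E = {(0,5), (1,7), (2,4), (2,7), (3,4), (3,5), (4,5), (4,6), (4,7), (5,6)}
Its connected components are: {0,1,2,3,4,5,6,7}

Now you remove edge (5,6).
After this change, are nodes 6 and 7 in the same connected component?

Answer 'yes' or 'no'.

Answer: yes

Derivation:
Initial components: {0,1,2,3,4,5,6,7}
Removing edge (5,6): not a bridge — component count unchanged at 1.
New components: {0,1,2,3,4,5,6,7}
Are 6 and 7 in the same component? yes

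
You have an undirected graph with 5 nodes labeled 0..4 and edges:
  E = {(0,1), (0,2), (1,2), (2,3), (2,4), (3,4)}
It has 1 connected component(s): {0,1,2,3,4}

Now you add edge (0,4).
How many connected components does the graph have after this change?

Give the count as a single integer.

Initial component count: 1
Add (0,4): endpoints already in same component. Count unchanged: 1.
New component count: 1

Answer: 1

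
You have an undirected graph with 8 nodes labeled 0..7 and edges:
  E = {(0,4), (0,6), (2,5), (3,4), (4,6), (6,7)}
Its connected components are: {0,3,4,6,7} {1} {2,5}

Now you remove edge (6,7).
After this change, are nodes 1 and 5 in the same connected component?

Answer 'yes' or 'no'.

Answer: no

Derivation:
Initial components: {0,3,4,6,7} {1} {2,5}
Removing edge (6,7): it was a bridge — component count 3 -> 4.
New components: {0,3,4,6} {1} {2,5} {7}
Are 1 and 5 in the same component? no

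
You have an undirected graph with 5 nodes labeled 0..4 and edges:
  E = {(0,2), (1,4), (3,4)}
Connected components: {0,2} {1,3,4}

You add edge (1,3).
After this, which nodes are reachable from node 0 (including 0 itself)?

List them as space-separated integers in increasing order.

Before: nodes reachable from 0: {0,2}
Adding (1,3): both endpoints already in same component. Reachability from 0 unchanged.
After: nodes reachable from 0: {0,2}

Answer: 0 2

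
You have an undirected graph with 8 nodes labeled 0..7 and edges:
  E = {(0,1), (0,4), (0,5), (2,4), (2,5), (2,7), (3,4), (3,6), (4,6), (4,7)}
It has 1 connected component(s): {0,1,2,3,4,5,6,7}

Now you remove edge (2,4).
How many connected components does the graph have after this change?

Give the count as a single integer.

Answer: 1

Derivation:
Initial component count: 1
Remove (2,4): not a bridge. Count unchanged: 1.
  After removal, components: {0,1,2,3,4,5,6,7}
New component count: 1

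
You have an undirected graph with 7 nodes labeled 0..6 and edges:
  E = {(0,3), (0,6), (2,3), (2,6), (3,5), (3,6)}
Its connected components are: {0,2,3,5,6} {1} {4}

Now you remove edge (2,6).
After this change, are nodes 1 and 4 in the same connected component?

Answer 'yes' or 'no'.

Initial components: {0,2,3,5,6} {1} {4}
Removing edge (2,6): not a bridge — component count unchanged at 3.
New components: {0,2,3,5,6} {1} {4}
Are 1 and 4 in the same component? no

Answer: no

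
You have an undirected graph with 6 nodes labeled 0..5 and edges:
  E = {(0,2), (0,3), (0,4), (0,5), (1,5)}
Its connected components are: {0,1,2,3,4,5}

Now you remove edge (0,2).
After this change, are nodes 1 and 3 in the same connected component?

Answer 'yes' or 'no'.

Answer: yes

Derivation:
Initial components: {0,1,2,3,4,5}
Removing edge (0,2): it was a bridge — component count 1 -> 2.
New components: {0,1,3,4,5} {2}
Are 1 and 3 in the same component? yes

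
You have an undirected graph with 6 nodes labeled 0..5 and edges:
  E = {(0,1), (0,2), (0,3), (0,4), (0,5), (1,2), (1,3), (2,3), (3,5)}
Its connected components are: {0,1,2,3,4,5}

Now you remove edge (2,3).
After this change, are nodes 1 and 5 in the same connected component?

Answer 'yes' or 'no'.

Answer: yes

Derivation:
Initial components: {0,1,2,3,4,5}
Removing edge (2,3): not a bridge — component count unchanged at 1.
New components: {0,1,2,3,4,5}
Are 1 and 5 in the same component? yes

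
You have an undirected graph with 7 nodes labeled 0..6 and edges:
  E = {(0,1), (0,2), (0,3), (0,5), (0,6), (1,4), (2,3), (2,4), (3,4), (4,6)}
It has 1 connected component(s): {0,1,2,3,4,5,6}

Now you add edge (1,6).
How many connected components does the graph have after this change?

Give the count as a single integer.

Answer: 1

Derivation:
Initial component count: 1
Add (1,6): endpoints already in same component. Count unchanged: 1.
New component count: 1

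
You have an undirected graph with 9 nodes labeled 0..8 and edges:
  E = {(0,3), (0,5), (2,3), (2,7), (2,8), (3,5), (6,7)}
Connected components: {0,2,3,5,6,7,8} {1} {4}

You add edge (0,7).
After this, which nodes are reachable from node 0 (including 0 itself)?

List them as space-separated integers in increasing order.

Before: nodes reachable from 0: {0,2,3,5,6,7,8}
Adding (0,7): both endpoints already in same component. Reachability from 0 unchanged.
After: nodes reachable from 0: {0,2,3,5,6,7,8}

Answer: 0 2 3 5 6 7 8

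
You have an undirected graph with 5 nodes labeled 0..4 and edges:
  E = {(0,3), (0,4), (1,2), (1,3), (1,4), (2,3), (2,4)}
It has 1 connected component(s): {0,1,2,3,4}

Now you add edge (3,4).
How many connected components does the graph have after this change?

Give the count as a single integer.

Initial component count: 1
Add (3,4): endpoints already in same component. Count unchanged: 1.
New component count: 1

Answer: 1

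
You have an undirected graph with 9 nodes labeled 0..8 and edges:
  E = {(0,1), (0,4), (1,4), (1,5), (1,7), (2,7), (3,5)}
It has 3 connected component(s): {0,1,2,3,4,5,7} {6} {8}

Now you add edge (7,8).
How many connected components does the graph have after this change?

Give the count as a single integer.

Initial component count: 3
Add (7,8): merges two components. Count decreases: 3 -> 2.
New component count: 2

Answer: 2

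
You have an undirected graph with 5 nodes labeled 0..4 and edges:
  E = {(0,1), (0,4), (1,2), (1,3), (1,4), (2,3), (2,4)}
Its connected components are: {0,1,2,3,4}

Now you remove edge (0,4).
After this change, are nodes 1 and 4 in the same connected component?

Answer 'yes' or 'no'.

Initial components: {0,1,2,3,4}
Removing edge (0,4): not a bridge — component count unchanged at 1.
New components: {0,1,2,3,4}
Are 1 and 4 in the same component? yes

Answer: yes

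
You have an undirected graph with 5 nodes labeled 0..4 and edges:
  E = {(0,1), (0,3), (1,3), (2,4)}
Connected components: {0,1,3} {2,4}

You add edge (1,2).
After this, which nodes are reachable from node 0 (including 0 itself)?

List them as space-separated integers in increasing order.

Answer: 0 1 2 3 4

Derivation:
Before: nodes reachable from 0: {0,1,3}
Adding (1,2): merges 0's component with another. Reachability grows.
After: nodes reachable from 0: {0,1,2,3,4}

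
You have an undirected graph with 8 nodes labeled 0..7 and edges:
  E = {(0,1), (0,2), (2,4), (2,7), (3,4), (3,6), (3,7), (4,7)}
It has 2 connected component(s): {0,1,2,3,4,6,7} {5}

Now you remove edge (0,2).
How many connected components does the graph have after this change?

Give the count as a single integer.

Answer: 3

Derivation:
Initial component count: 2
Remove (0,2): it was a bridge. Count increases: 2 -> 3.
  After removal, components: {0,1} {2,3,4,6,7} {5}
New component count: 3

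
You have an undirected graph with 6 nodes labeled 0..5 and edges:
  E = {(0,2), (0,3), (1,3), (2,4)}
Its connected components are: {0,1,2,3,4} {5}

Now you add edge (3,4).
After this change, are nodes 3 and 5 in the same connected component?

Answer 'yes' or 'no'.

Initial components: {0,1,2,3,4} {5}
Adding edge (3,4): both already in same component {0,1,2,3,4}. No change.
New components: {0,1,2,3,4} {5}
Are 3 and 5 in the same component? no

Answer: no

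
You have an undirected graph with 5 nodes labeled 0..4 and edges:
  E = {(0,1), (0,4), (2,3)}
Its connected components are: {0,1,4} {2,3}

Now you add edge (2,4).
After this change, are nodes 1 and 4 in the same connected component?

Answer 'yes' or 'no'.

Initial components: {0,1,4} {2,3}
Adding edge (2,4): merges {2,3} and {0,1,4}.
New components: {0,1,2,3,4}
Are 1 and 4 in the same component? yes

Answer: yes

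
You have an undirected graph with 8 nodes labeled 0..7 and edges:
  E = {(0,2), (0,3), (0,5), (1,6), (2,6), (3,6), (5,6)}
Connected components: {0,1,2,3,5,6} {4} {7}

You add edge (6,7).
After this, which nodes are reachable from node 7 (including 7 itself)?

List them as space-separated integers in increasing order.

Before: nodes reachable from 7: {7}
Adding (6,7): merges 7's component with another. Reachability grows.
After: nodes reachable from 7: {0,1,2,3,5,6,7}

Answer: 0 1 2 3 5 6 7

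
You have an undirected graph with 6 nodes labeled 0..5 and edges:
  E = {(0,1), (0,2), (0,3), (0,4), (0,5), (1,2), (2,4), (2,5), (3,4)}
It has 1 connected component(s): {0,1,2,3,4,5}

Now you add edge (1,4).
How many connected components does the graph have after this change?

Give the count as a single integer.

Initial component count: 1
Add (1,4): endpoints already in same component. Count unchanged: 1.
New component count: 1

Answer: 1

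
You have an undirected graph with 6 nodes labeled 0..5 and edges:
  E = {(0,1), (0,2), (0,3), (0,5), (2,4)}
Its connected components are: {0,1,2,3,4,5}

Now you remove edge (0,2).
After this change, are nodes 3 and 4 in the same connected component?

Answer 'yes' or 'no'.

Initial components: {0,1,2,3,4,5}
Removing edge (0,2): it was a bridge — component count 1 -> 2.
New components: {0,1,3,5} {2,4}
Are 3 and 4 in the same component? no

Answer: no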